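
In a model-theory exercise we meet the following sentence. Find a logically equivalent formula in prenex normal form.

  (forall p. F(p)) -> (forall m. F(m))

Eliminate → and ↔ using ¬ and ∨.
  ~(forall p. F(p)) | (forall m. F(m))
Drive negations inward (¬∀x A ≡ ∃x ¬A, ¬∃x A ≡ ∀x ¬A, De Morgan for ∧/∨):
  (exists p. ~F(p)) | (forall m. F(m))
All bound variables are already distinct, so no renaming is needed.
Extract every quantifier outward, since the variables are now distinct and don't occur free across branches:
  exists p. forall m. (~F(p) | F(m))

exists p. forall m. (~F(p) | F(m))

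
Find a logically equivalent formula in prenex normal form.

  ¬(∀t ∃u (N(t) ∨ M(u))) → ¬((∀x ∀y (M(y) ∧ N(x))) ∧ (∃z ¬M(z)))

Rewrite implications/biconditionals: A → B as ¬A ∨ B.
  ¬¬(∀t ∃u (N(t) ∨ M(u))) ∨ ¬((∀x ∀y (M(y) ∧ N(x))) ∧ (∃z ¬M(z)))
Move each ¬ inward, flipping quantifiers it crosses:
  (∀t ∃u (N(t) ∨ M(u))) ∨ (∃x ∃y (¬M(y) ∨ ¬N(x))) ∨ (∀z M(z))
All bound variables are already distinct, so no renaming is needed.
Extract every quantifier outward, since the variables are now distinct and don't occur free across branches:
  ∀t ∃u ∃x ∃y ∀z (N(t) ∨ M(u) ∨ ¬M(y) ∨ ¬N(x) ∨ M(z))

∀t ∃u ∃x ∃y ∀z (N(t) ∨ M(u) ∨ ¬M(y) ∨ ¬N(x) ∨ M(z))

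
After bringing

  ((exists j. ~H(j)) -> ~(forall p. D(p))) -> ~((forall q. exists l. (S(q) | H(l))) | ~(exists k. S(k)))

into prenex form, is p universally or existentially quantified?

universal

First replace A → B with ¬A ∨ B.
  ~(~(exists j. ~H(j)) | ~(forall p. D(p))) | ~((forall q. exists l. (S(q) | H(l))) | ~(exists k. S(k)))
Push ¬ through the quantifiers and connectives to reach negation normal form:
  (exists j. ~H(j)) & (forall p. D(p)) | (exists q. forall l. (~S(q) & ~H(l))) & (exists k. S(k))
Pull the quantifiers to the front (each side's bound variable is not free in the other side):
  exists j. forall p. exists q. forall l. exists k. (~H(j) & D(p) | ~S(q) & ~H(l) & S(k))
The quantifier forall p sits under an even number of negations (counting the antecedent side of each →), so it remains universal.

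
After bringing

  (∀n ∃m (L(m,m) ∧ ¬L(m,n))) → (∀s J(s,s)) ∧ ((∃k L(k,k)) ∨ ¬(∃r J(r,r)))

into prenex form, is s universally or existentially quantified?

First replace A → B with ¬A ∨ B.
  ¬(∀n ∃m (L(m,m) ∧ ¬L(m,n))) ∨ (∀s J(s,s)) ∧ ((∃k L(k,k)) ∨ ¬(∃r J(r,r)))
Move each ¬ inward, flipping quantifiers it crosses:
  (∃n ∀m (¬L(m,m) ∨ L(m,n))) ∨ (∀s J(s,s)) ∧ ((∃k L(k,k)) ∨ (∀r ¬J(r,r)))
Pull the quantifiers to the front (each side's bound variable is not free in the other side):
  ∃n ∀m ∀s ∃k ∀r (¬L(m,m) ∨ L(m,n) ∨ J(s,s) ∧ (L(k,k) ∨ ¬J(r,r)))
The quantifier ∀s sits under an even number of negations (counting the antecedent side of each →), so it remains universal.

universal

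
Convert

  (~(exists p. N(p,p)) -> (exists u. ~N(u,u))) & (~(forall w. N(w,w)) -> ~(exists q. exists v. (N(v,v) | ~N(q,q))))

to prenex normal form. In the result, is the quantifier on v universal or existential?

First replace A → B with ¬A ∨ B.
  (~~(exists p. N(p,p)) | (exists u. ~N(u,u))) & (~~(forall w. N(w,w)) | ~(exists q. exists v. (N(v,v) | ~N(q,q))))
Drive negations inward (¬∀x A ≡ ∃x ¬A, ¬∃x A ≡ ∀x ¬A, De Morgan for ∧/∨):
  ((exists p. N(p,p)) | (exists u. ~N(u,u))) & ((forall w. N(w,w)) | (forall q. forall v. (~N(v,v) & N(q,q))))
All bound variables are already distinct, so no renaming is needed.
Extract every quantifier outward, since the variables are now distinct and don't occur free across branches:
  exists p. exists u. forall w. forall q. forall v. ((N(p,p) | ~N(u,u)) & (N(w,w) | ~N(v,v) & N(q,q)))
The quantifier exists v sits under an odd number of negations (counting the antecedent side of each →), so it flips to forall v.

universal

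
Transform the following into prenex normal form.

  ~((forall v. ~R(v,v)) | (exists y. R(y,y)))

exists v. forall y. (R(v,v) & ~R(y,y))

Drive negations inward (¬∀x A ≡ ∃x ¬A, ¬∃x A ≡ ∀x ¬A, De Morgan for ∧/∨):
  (exists v. R(v,v)) & (forall y. ~R(y,y))
Finally move all quantifiers to the prefix:
  exists v. forall y. (R(v,v) & ~R(y,y))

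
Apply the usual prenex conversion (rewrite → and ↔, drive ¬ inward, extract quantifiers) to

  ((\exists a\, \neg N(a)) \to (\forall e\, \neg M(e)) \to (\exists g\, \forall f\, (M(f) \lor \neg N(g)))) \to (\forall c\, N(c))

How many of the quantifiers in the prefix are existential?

Eliminate → and ↔ using ¬ and ∨.
  \neg (\neg (\exists a\, \neg N(a)) \lor \neg (\forall e\, \neg M(e)) \lor (\exists g\, \forall f\, (M(f) \lor \neg N(g)))) \lor (\forall c\, N(c))
Move each ¬ inward, flipping quantifiers it crosses:
  (\exists a\, \neg N(a)) \land (\forall e\, \neg M(e)) \land (\forall g\, \exists f\, (\neg M(f) \land N(g))) \lor (\forall c\, N(c))
All bound variables are already distinct, so no renaming is needed.
Finally move all quantifiers to the prefix:
  \exists a\, \forall e\, \forall g\, \exists f\, \forall c\, (\neg N(a) \land \neg M(e) \land \neg M(f) \land N(g) \lor N(c))
The prefix is \exists a \forall e \forall g \exists f \forall c: 3 universal, 2 existential.

2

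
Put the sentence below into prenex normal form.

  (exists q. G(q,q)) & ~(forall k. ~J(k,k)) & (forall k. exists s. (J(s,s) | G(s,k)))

Move each ¬ inward, flipping quantifiers it crosses:
  (exists q. G(q,q)) & (exists k. J(k,k)) & (forall k. exists s. (J(s,s) | G(s,k)))
Rename bound variables to avoid capture: k↦p.
  (exists q. G(q,q)) & (exists k. J(k,k)) & (forall p. exists s. (J(s,s) | G(s,p)))
Finally move all quantifiers to the prefix:
  exists q. exists k. forall p. exists s. (G(q,q) & J(k,k) & (J(s,s) | G(s,p)))

exists q. exists k. forall p. exists s. (G(q,q) & J(k,k) & (J(s,s) | G(s,p)))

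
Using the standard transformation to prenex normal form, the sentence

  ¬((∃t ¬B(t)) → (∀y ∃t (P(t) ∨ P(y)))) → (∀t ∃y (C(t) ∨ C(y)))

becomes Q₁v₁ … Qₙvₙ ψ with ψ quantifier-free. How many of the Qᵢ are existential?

2

Eliminate → and ↔ using ¬ and ∨.
  ¬¬(¬(∃t ¬B(t)) ∨ (∀y ∃t (P(t) ∨ P(y)))) ∨ (∀t ∃y (C(t) ∨ C(y)))
Drive negations inward (¬∀x A ≡ ∃x ¬A, ¬∃x A ≡ ∀x ¬A, De Morgan for ∧/∨):
  (∀t B(t)) ∨ (∀y ∃t (P(t) ∨ P(y))) ∨ (∀t ∃y (C(t) ∨ C(y)))
Rename bound variables to avoid capture: t↦v1, t↦u1, y↦x1.
  (∀t B(t)) ∨ (∀y ∃v1 (P(v1) ∨ P(y))) ∨ (∀u1 ∃x1 (C(u1) ∨ C(x1)))
Extract every quantifier outward, since the variables are now distinct and don't occur free across branches:
  ∀t ∀y ∃v1 ∀u1 ∃x1 (B(t) ∨ P(v1) ∨ P(y) ∨ C(u1) ∨ C(x1))
The prefix is ∀t ∀y ∃v1 ∀u1 ∃x1: 3 universal, 2 existential.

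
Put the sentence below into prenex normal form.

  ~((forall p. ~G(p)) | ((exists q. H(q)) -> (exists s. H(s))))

exists p. exists q. forall s. (G(p) & H(q) & ~H(s))

First replace A → B with ¬A ∨ B.
  ~((forall p. ~G(p)) | ~(exists q. H(q)) | (exists s. H(s)))
Push ¬ through the quantifiers and connectives to reach negation normal form:
  (exists p. G(p)) & (exists q. H(q)) & (forall s. ~H(s))
Finally move all quantifiers to the prefix:
  exists p. exists q. forall s. (G(p) & H(q) & ~H(s))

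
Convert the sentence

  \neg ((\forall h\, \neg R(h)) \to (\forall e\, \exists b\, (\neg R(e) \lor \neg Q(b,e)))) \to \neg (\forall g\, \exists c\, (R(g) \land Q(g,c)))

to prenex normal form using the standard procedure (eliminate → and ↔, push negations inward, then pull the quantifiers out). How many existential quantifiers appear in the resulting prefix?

3

Eliminate → and ↔ using ¬ and ∨.
  \neg \neg (\neg (\forall h\, \neg R(h)) \lor (\forall e\, \exists b\, (\neg R(e) \lor \neg Q(b,e)))) \lor \neg (\forall g\, \exists c\, (R(g) \land Q(g,c)))
Drive negations inward (¬∀x A ≡ ∃x ¬A, ¬∃x A ≡ ∀x ¬A, De Morgan for ∧/∨):
  (\exists h\, R(h)) \lor (\forall e\, \exists b\, (\neg R(e) \lor \neg Q(b,e))) \lor (\exists g\, \forall c\, (\neg R(g) \lor \neg Q(g,c)))
All bound variables are already distinct, so no renaming is needed.
Finally move all quantifiers to the prefix:
  \exists h\, \forall e\, \exists b\, \exists g\, \forall c\, (R(h) \lor \neg R(e) \lor \neg Q(b,e) \lor \neg R(g) \lor \neg Q(g,c))
The prefix is \exists h \forall e \exists b \exists g \forall c: 2 universal, 3 existential.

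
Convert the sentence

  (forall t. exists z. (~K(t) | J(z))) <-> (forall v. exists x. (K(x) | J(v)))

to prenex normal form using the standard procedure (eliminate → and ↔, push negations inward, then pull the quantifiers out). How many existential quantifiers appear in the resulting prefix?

4

First replace A → B with ¬A ∨ B; A ↔ B as (¬A ∨ B) ∧ (¬B ∨ A).
  (~(forall t. exists z. (~K(t) | J(z))) | (forall v. exists x. (K(x) | J(v)))) & (~(forall v. exists x. (K(x) | J(v))) | (forall t. exists z. (~K(t) | J(z))))
Move each ¬ inward, flipping quantifiers it crosses:
  ((exists t. forall z. (K(t) & ~J(z))) | (forall v. exists x. (K(x) | J(v)))) & ((exists v. forall x. (~K(x) & ~J(v))) | (forall t. exists z. (~K(t) | J(z))))
Give each quantifier a distinct variable: v↦s, x↦y, t↦a, z↦u.
  ((exists t. forall z. (K(t) & ~J(z))) | (forall v. exists x. (K(x) | J(v)))) & ((exists s. forall y. (~K(y) & ~J(s))) | (forall a. exists u. (~K(a) | J(u))))
Extract every quantifier outward, since the variables are now distinct and don't occur free across branches:
  exists t. forall z. forall v. exists x. exists s. forall y. forall a. exists u. ((K(t) & ~J(z) | K(x) | J(v)) & (~K(y) & ~J(s) | ~K(a) | J(u)))
The prefix is exists t forall z forall v exists x exists s forall y forall a exists u: 4 universal, 4 existential.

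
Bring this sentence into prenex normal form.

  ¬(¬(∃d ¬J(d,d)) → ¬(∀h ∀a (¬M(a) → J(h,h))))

Rewrite implications/biconditionals: A → B as ¬A ∨ B.
  ¬(¬¬(∃d ¬J(d,d)) ∨ ¬(∀h ∀a (¬¬M(a) ∨ J(h,h))))
Move each ¬ inward, flipping quantifiers it crosses:
  (∀d J(d,d)) ∧ (∀h ∀a (M(a) ∨ J(h,h)))
All bound variables are already distinct, so no renaming is needed.
Extract every quantifier outward, since the variables are now distinct and don't occur free across branches:
  ∀d ∀h ∀a (J(d,d) ∧ (M(a) ∨ J(h,h)))

∀d ∀h ∀a (J(d,d) ∧ (M(a) ∨ J(h,h)))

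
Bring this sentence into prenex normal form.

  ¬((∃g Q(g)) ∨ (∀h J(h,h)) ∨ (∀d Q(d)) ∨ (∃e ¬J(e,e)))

∀g ∃h ∃d ∀e (¬Q(g) ∧ ¬J(h,h) ∧ ¬Q(d) ∧ J(e,e))

Move each ¬ inward, flipping quantifiers it crosses:
  (∀g ¬Q(g)) ∧ (∃h ¬J(h,h)) ∧ (∃d ¬Q(d)) ∧ (∀e J(e,e))
Finally move all quantifiers to the prefix:
  ∀g ∃h ∃d ∀e (¬Q(g) ∧ ¬J(h,h) ∧ ¬Q(d) ∧ J(e,e))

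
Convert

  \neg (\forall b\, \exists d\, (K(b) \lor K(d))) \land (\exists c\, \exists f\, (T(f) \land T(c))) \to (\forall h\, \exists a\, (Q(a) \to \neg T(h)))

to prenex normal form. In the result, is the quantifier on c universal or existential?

Rewrite implications/biconditionals: A → B as ¬A ∨ B.
  \neg (\neg (\forall b\, \exists d\, (K(b) \lor K(d))) \land (\exists c\, \exists f\, (T(f) \land T(c)))) \lor (\forall h\, \exists a\, (\neg Q(a) \lor \neg T(h)))
Drive negations inward (¬∀x A ≡ ∃x ¬A, ¬∃x A ≡ ∀x ¬A, De Morgan for ∧/∨):
  (\forall b\, \exists d\, (K(b) \lor K(d))) \lor (\forall c\, \forall f\, (\neg T(f) \lor \neg T(c))) \lor (\forall h\, \exists a\, (\neg Q(a) \lor \neg T(h)))
All bound variables are already distinct, so no renaming is needed.
Finally move all quantifiers to the prefix:
  \forall b\, \exists d\, \forall c\, \forall f\, \forall h\, \exists a\, (K(b) \lor K(d) \lor \neg T(f) \lor \neg T(c) \lor \neg Q(a) \lor \neg T(h))
The quantifier \exists c sits under an odd number of negations (counting the antecedent side of each →), so it flips to \forall c.

universal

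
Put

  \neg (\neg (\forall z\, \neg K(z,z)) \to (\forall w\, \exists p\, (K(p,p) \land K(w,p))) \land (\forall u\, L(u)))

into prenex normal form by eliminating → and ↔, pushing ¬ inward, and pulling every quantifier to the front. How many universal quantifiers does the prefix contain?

1

Eliminate → and ↔ using ¬ and ∨.
  \neg (\neg \neg (\forall z\, \neg K(z,z)) \lor (\forall w\, \exists p\, (K(p,p) \land K(w,p))) \land (\forall u\, L(u)))
Push ¬ through the quantifiers and connectives to reach negation normal form:
  (\exists z\, K(z,z)) \land ((\exists w\, \forall p\, (\neg K(p,p) \lor \neg K(w,p))) \lor (\exists u\, \neg L(u)))
All bound variables are already distinct, so no renaming is needed.
Extract every quantifier outward, since the variables are now distinct and don't occur free across branches:
  \exists z\, \exists w\, \forall p\, \exists u\, (K(z,z) \land (\neg K(p,p) \lor \neg K(w,p) \lor \neg L(u)))
The prefix is \exists z \exists w \forall p \exists u: 1 universal, 3 existential.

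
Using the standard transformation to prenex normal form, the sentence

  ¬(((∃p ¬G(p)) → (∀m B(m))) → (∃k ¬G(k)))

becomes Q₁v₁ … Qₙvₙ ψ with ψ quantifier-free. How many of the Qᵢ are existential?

0

First replace A → B with ¬A ∨ B.
  ¬(¬(¬(∃p ¬G(p)) ∨ (∀m B(m))) ∨ (∃k ¬G(k)))
Drive negations inward (¬∀x A ≡ ∃x ¬A, ¬∃x A ≡ ∀x ¬A, De Morgan for ∧/∨):
  ((∀p G(p)) ∨ (∀m B(m))) ∧ (∀k G(k))
All bound variables are already distinct, so no renaming is needed.
Finally move all quantifiers to the prefix:
  ∀p ∀m ∀k ((G(p) ∨ B(m)) ∧ G(k))
The prefix is ∀p ∀m ∀k: 3 universal, 0 existential.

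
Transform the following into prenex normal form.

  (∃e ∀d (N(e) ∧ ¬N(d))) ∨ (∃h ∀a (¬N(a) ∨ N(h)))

∃e ∀d ∃h ∀a (N(e) ∧ ¬N(d) ∨ ¬N(a) ∨ N(h))

Finally move all quantifiers to the prefix:
  ∃e ∀d ∃h ∀a (N(e) ∧ ¬N(d) ∨ ¬N(a) ∨ N(h))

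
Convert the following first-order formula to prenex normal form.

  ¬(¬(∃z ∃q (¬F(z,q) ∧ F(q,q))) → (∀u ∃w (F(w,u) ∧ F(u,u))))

Rewrite implications/biconditionals: A → B as ¬A ∨ B.
  ¬(¬¬(∃z ∃q (¬F(z,q) ∧ F(q,q))) ∨ (∀u ∃w (F(w,u) ∧ F(u,u))))
Move each ¬ inward, flipping quantifiers it crosses:
  (∀z ∀q (F(z,q) ∨ ¬F(q,q))) ∧ (∃u ∀w (¬F(w,u) ∨ ¬F(u,u)))
Finally move all quantifiers to the prefix:
  ∀z ∀q ∃u ∀w ((F(z,q) ∨ ¬F(q,q)) ∧ (¬F(w,u) ∨ ¬F(u,u)))

∀z ∀q ∃u ∀w ((F(z,q) ∨ ¬F(q,q)) ∧ (¬F(w,u) ∨ ¬F(u,u)))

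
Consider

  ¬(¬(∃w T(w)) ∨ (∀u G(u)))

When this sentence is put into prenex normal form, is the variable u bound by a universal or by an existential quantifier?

Drive negations inward (¬∀x A ≡ ∃x ¬A, ¬∃x A ≡ ∀x ¬A, De Morgan for ∧/∨):
  (∃w T(w)) ∧ (∃u ¬G(u))
Extract every quantifier outward, since the variables are now distinct and don't occur free across branches:
  ∃w ∃u (T(w) ∧ ¬G(u))
The quantifier ∀u sits under an odd number of negations, so it flips to ∃u.

existential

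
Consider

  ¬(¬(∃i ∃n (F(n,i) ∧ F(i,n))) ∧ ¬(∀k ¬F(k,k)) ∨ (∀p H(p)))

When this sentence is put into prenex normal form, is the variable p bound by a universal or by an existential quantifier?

Drive negations inward (¬∀x A ≡ ∃x ¬A, ¬∃x A ≡ ∀x ¬A, De Morgan for ∧/∨):
  ((∃i ∃n (F(n,i) ∧ F(i,n))) ∨ (∀k ¬F(k,k))) ∧ (∃p ¬H(p))
Extract every quantifier outward, since the variables are now distinct and don't occur free across branches:
  ∃i ∃n ∀k ∃p ((F(n,i) ∧ F(i,n) ∨ ¬F(k,k)) ∧ ¬H(p))
The quantifier ∀p sits under an odd number of negations, so it flips to ∃p.

existential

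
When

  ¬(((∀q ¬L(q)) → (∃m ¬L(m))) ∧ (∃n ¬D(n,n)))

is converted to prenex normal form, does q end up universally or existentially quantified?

Eliminate → and ↔ using ¬ and ∨.
  ¬((¬(∀q ¬L(q)) ∨ (∃m ¬L(m))) ∧ (∃n ¬D(n,n)))
Drive negations inward (¬∀x A ≡ ∃x ¬A, ¬∃x A ≡ ∀x ¬A, De Morgan for ∧/∨):
  (∀q ¬L(q)) ∧ (∀m L(m)) ∨ (∀n D(n,n))
Extract every quantifier outward, since the variables are now distinct and don't occur free across branches:
  ∀q ∀m ∀n (¬L(q) ∧ L(m) ∨ D(n,n))
The quantifier ∀q sits under an even number of negations (counting the antecedent side of each →), so it remains universal.

universal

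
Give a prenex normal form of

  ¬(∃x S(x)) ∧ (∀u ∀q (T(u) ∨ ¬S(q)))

Drive negations inward (¬∀x A ≡ ∃x ¬A, ¬∃x A ≡ ∀x ¬A, De Morgan for ∧/∨):
  (∀x ¬S(x)) ∧ (∀u ∀q (T(u) ∨ ¬S(q)))
All bound variables are already distinct, so no renaming is needed.
Extract every quantifier outward, since the variables are now distinct and don't occur free across branches:
  ∀x ∀u ∀q (¬S(x) ∧ (T(u) ∨ ¬S(q)))

∀x ∀u ∀q (¬S(x) ∧ (T(u) ∨ ¬S(q)))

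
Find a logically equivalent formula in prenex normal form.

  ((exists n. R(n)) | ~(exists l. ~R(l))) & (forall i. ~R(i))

exists n. forall l. forall i. ((R(n) | R(l)) & ~R(i))

Drive negations inward (¬∀x A ≡ ∃x ¬A, ¬∃x A ≡ ∀x ¬A, De Morgan for ∧/∨):
  ((exists n. R(n)) | (forall l. R(l))) & (forall i. ~R(i))
All bound variables are already distinct, so no renaming is needed.
Finally move all quantifiers to the prefix:
  exists n. forall l. forall i. ((R(n) | R(l)) & ~R(i))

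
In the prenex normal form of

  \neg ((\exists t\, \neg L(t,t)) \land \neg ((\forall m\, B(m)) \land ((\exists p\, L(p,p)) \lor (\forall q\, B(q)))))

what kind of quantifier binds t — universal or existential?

Drive negations inward (¬∀x A ≡ ∃x ¬A, ¬∃x A ≡ ∀x ¬A, De Morgan for ∧/∨):
  (\forall t\, L(t,t)) \lor (\forall m\, B(m)) \land ((\exists p\, L(p,p)) \lor (\forall q\, B(q)))
All bound variables are already distinct, so no renaming is needed.
Extract every quantifier outward, since the variables are now distinct and don't occur free across branches:
  \forall t\, \forall m\, \exists p\, \forall q\, (L(t,t) \lor B(m) \land (L(p,p) \lor B(q)))
The quantifier \exists t sits under an odd number of negations, so it flips to \forall t.

universal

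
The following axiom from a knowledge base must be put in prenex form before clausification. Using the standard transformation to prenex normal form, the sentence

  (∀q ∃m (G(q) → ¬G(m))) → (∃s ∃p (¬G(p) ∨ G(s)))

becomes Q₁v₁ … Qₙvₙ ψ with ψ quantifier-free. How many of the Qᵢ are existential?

First replace A → B with ¬A ∨ B.
  ¬(∀q ∃m (¬G(q) ∨ ¬G(m))) ∨ (∃s ∃p (¬G(p) ∨ G(s)))
Move each ¬ inward, flipping quantifiers it crosses:
  (∃q ∀m (G(q) ∧ G(m))) ∨ (∃s ∃p (¬G(p) ∨ G(s)))
Pull the quantifiers to the front (each side's bound variable is not free in the other side):
  ∃q ∀m ∃s ∃p (G(q) ∧ G(m) ∨ ¬G(p) ∨ G(s))
The prefix is ∃q ∀m ∃s ∃p: 1 universal, 3 existential.

3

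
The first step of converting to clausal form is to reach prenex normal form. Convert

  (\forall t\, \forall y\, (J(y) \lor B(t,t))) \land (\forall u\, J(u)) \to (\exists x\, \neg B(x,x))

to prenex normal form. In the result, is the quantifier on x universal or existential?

existential

Eliminate → and ↔ using ¬ and ∨.
  \neg ((\forall t\, \forall y\, (J(y) \lor B(t,t))) \land (\forall u\, J(u))) \lor (\exists x\, \neg B(x,x))
Move each ¬ inward, flipping quantifiers it crosses:
  (\exists t\, \exists y\, (\neg J(y) \land \neg B(t,t))) \lor (\exists u\, \neg J(u)) \lor (\exists x\, \neg B(x,x))
Finally move all quantifiers to the prefix:
  \exists t\, \exists y\, \exists u\, \exists x\, (\neg J(y) \land \neg B(t,t) \lor \neg J(u) \lor \neg B(x,x))
The quantifier \exists x sits under an even number of negations (counting the antecedent side of each →), so it remains existential.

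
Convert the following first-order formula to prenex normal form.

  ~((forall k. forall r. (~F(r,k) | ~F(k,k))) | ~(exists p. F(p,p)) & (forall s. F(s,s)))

exists k. exists r. exists p. exists s. (F(r,k) & F(k,k) & (F(p,p) | ~F(s,s)))

Drive negations inward (¬∀x A ≡ ∃x ¬A, ¬∃x A ≡ ∀x ¬A, De Morgan for ∧/∨):
  (exists k. exists r. (F(r,k) & F(k,k))) & ((exists p. F(p,p)) | (exists s. ~F(s,s)))
All bound variables are already distinct, so no renaming is needed.
Finally move all quantifiers to the prefix:
  exists k. exists r. exists p. exists s. (F(r,k) & F(k,k) & (F(p,p) | ~F(s,s)))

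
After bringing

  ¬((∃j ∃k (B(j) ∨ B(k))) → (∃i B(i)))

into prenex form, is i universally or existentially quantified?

universal

First replace A → B with ¬A ∨ B.
  ¬(¬(∃j ∃k (B(j) ∨ B(k))) ∨ (∃i B(i)))
Drive negations inward (¬∀x A ≡ ∃x ¬A, ¬∃x A ≡ ∀x ¬A, De Morgan for ∧/∨):
  (∃j ∃k (B(j) ∨ B(k))) ∧ (∀i ¬B(i))
All bound variables are already distinct, so no renaming is needed.
Pull the quantifiers to the front (each side's bound variable is not free in the other side):
  ∃j ∃k ∀i ((B(j) ∨ B(k)) ∧ ¬B(i))
The quantifier ∃i sits under an odd number of negations (counting the antecedent side of each →), so it flips to ∀i.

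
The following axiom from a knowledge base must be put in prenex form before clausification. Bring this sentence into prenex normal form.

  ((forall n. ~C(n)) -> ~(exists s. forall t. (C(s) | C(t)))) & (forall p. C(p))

Rewrite implications/biconditionals: A → B as ¬A ∨ B.
  (~(forall n. ~C(n)) | ~(exists s. forall t. (C(s) | C(t)))) & (forall p. C(p))
Push ¬ through the quantifiers and connectives to reach negation normal form:
  ((exists n. C(n)) | (forall s. exists t. (~C(s) & ~C(t)))) & (forall p. C(p))
Finally move all quantifiers to the prefix:
  exists n. forall s. exists t. forall p. ((C(n) | ~C(s) & ~C(t)) & C(p))

exists n. forall s. exists t. forall p. ((C(n) | ~C(s) & ~C(t)) & C(p))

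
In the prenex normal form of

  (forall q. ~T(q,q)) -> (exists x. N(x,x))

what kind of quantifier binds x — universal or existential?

Rewrite implications/biconditionals: A → B as ¬A ∨ B.
  ~(forall q. ~T(q,q)) | (exists x. N(x,x))
Push ¬ through the quantifiers and connectives to reach negation normal form:
  (exists q. T(q,q)) | (exists x. N(x,x))
Extract every quantifier outward, since the variables are now distinct and don't occur free across branches:
  exists q. exists x. (T(q,q) | N(x,x))
The quantifier exists x sits under an even number of negations (counting the antecedent side of each →), so it remains existential.

existential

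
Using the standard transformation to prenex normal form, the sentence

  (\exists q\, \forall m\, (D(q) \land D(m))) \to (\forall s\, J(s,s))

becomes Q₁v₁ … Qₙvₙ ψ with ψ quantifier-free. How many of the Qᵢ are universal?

Rewrite implications/biconditionals: A → B as ¬A ∨ B.
  \neg (\exists q\, \forall m\, (D(q) \land D(m))) \lor (\forall s\, J(s,s))
Push ¬ through the quantifiers and connectives to reach negation normal form:
  (\forall q\, \exists m\, (\neg D(q) \lor \neg D(m))) \lor (\forall s\, J(s,s))
Extract every quantifier outward, since the variables are now distinct and don't occur free across branches:
  \forall q\, \exists m\, \forall s\, (\neg D(q) \lor \neg D(m) \lor J(s,s))
The prefix is \forall q \exists m \forall s: 2 universal, 1 existential.

2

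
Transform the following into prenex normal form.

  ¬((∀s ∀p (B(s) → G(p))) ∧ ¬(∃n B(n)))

Rewrite implications/biconditionals: A → B as ¬A ∨ B.
  ¬((∀s ∀p (¬B(s) ∨ G(p))) ∧ ¬(∃n B(n)))
Push ¬ through the quantifiers and connectives to reach negation normal form:
  (∃s ∃p (B(s) ∧ ¬G(p))) ∨ (∃n B(n))
Extract every quantifier outward, since the variables are now distinct and don't occur free across branches:
  ∃s ∃p ∃n (B(s) ∧ ¬G(p) ∨ B(n))

∃s ∃p ∃n (B(s) ∧ ¬G(p) ∨ B(n))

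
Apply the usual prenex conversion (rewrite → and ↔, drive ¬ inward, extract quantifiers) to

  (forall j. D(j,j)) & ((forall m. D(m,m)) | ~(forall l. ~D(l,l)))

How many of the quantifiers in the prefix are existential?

1

Move each ¬ inward, flipping quantifiers it crosses:
  (forall j. D(j,j)) & ((forall m. D(m,m)) | (exists l. D(l,l)))
Extract every quantifier outward, since the variables are now distinct and don't occur free across branches:
  forall j. forall m. exists l. (D(j,j) & (D(m,m) | D(l,l)))
The prefix is forall j forall m exists l: 2 universal, 1 existential.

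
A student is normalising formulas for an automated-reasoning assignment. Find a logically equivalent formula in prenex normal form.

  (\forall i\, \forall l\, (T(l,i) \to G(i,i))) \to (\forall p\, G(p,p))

Rewrite implications/biconditionals: A → B as ¬A ∨ B.
  \neg (\forall i\, \forall l\, (\neg T(l,i) \lor G(i,i))) \lor (\forall p\, G(p,p))
Push ¬ through the quantifiers and connectives to reach negation normal form:
  (\exists i\, \exists l\, (T(l,i) \land \neg G(i,i))) \lor (\forall p\, G(p,p))
Extract every quantifier outward, since the variables are now distinct and don't occur free across branches:
  \exists i\, \exists l\, \forall p\, (T(l,i) \land \neg G(i,i) \lor G(p,p))

\exists i\, \exists l\, \forall p\, (T(l,i) \land \neg G(i,i) \lor G(p,p))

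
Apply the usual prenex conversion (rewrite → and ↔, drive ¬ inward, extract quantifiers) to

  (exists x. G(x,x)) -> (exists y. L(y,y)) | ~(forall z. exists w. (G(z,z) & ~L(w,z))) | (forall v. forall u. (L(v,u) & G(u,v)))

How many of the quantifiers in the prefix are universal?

Eliminate → and ↔ using ¬ and ∨.
  ~(exists x. G(x,x)) | (exists y. L(y,y)) | ~(forall z. exists w. (G(z,z) & ~L(w,z))) | (forall v. forall u. (L(v,u) & G(u,v)))
Drive negations inward (¬∀x A ≡ ∃x ¬A, ¬∃x A ≡ ∀x ¬A, De Morgan for ∧/∨):
  (forall x. ~G(x,x)) | (exists y. L(y,y)) | (exists z. forall w. (~G(z,z) | L(w,z))) | (forall v. forall u. (L(v,u) & G(u,v)))
Pull the quantifiers to the front (each side's bound variable is not free in the other side):
  forall x. exists y. exists z. forall w. forall v. forall u. (~G(x,x) | L(y,y) | ~G(z,z) | L(w,z) | L(v,u) & G(u,v))
The prefix is forall x exists y exists z forall w forall v forall u: 4 universal, 2 existential.

4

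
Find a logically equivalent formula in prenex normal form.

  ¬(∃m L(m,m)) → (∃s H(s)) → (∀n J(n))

First replace A → B with ¬A ∨ B.
  ¬¬(∃m L(m,m)) ∨ ¬(∃s H(s)) ∨ (∀n J(n))
Move each ¬ inward, flipping quantifiers it crosses:
  (∃m L(m,m)) ∨ (∀s ¬H(s)) ∨ (∀n J(n))
Finally move all quantifiers to the prefix:
  ∃m ∀s ∀n (L(m,m) ∨ ¬H(s) ∨ J(n))

∃m ∀s ∀n (L(m,m) ∨ ¬H(s) ∨ J(n))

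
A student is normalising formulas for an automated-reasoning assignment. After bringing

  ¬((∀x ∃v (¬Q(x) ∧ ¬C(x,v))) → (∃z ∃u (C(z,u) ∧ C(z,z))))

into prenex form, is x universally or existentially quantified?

First replace A → B with ¬A ∨ B.
  ¬(¬(∀x ∃v (¬Q(x) ∧ ¬C(x,v))) ∨ (∃z ∃u (C(z,u) ∧ C(z,z))))
Drive negations inward (¬∀x A ≡ ∃x ¬A, ¬∃x A ≡ ∀x ¬A, De Morgan for ∧/∨):
  (∀x ∃v (¬Q(x) ∧ ¬C(x,v))) ∧ (∀z ∀u (¬C(z,u) ∨ ¬C(z,z)))
All bound variables are already distinct, so no renaming is needed.
Finally move all quantifiers to the prefix:
  ∀x ∃v ∀z ∀u (¬Q(x) ∧ ¬C(x,v) ∧ (¬C(z,u) ∨ ¬C(z,z)))
The quantifier ∀x sits under an even number of negations (counting the antecedent side of each →), so it remains universal.

universal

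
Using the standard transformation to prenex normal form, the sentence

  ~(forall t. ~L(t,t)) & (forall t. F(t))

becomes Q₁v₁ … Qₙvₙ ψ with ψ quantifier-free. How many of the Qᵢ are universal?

Push ¬ through the quantifiers and connectives to reach negation normal form:
  (exists t. L(t,t)) & (forall t. F(t))
Give each quantifier a distinct variable: t↦a.
  (exists t. L(t,t)) & (forall a. F(a))
Finally move all quantifiers to the prefix:
  exists t. forall a. (L(t,t) & F(a))
The prefix is exists t forall a: 1 universal, 1 existential.

1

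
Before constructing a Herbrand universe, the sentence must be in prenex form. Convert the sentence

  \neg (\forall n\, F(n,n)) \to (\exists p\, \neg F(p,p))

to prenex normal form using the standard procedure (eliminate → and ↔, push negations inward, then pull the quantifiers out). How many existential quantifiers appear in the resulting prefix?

Eliminate → and ↔ using ¬ and ∨.
  \neg \neg (\forall n\, F(n,n)) \lor (\exists p\, \neg F(p,p))
Drive negations inward (¬∀x A ≡ ∃x ¬A, ¬∃x A ≡ ∀x ¬A, De Morgan for ∧/∨):
  (\forall n\, F(n,n)) \lor (\exists p\, \neg F(p,p))
All bound variables are already distinct, so no renaming is needed.
Extract every quantifier outward, since the variables are now distinct and don't occur free across branches:
  \forall n\, \exists p\, (F(n,n) \lor \neg F(p,p))
The prefix is \forall n \exists p: 1 universal, 1 existential.

1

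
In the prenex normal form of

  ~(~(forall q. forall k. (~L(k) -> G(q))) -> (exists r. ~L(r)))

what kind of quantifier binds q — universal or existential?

existential

Rewrite implications/biconditionals: A → B as ¬A ∨ B.
  ~(~~(forall q. forall k. (~~L(k) | G(q))) | (exists r. ~L(r)))
Drive negations inward (¬∀x A ≡ ∃x ¬A, ¬∃x A ≡ ∀x ¬A, De Morgan for ∧/∨):
  (exists q. exists k. (~L(k) & ~G(q))) & (forall r. L(r))
All bound variables are already distinct, so no renaming is needed.
Extract every quantifier outward, since the variables are now distinct and don't occur free across branches:
  exists q. exists k. forall r. (~L(k) & ~G(q) & L(r))
The quantifier forall q sits under an odd number of negations (counting the antecedent side of each →), so it flips to exists q.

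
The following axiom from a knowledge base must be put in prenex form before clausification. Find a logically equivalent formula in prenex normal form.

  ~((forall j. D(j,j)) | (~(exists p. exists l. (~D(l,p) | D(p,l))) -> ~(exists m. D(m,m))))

First replace A → B with ¬A ∨ B.
  ~((forall j. D(j,j)) | ~~(exists p. exists l. (~D(l,p) | D(p,l))) | ~(exists m. D(m,m)))
Move each ¬ inward, flipping quantifiers it crosses:
  (exists j. ~D(j,j)) & (forall p. forall l. (D(l,p) & ~D(p,l))) & (exists m. D(m,m))
Pull the quantifiers to the front (each side's bound variable is not free in the other side):
  exists j. forall p. forall l. exists m. (~D(j,j) & D(l,p) & ~D(p,l) & D(m,m))

exists j. forall p. forall l. exists m. (~D(j,j) & D(l,p) & ~D(p,l) & D(m,m))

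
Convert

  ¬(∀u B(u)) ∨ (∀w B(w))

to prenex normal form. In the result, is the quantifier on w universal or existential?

universal

Move each ¬ inward, flipping quantifiers it crosses:
  (∃u ¬B(u)) ∨ (∀w B(w))
All bound variables are already distinct, so no renaming is needed.
Pull the quantifiers to the front (each side's bound variable is not free in the other side):
  ∃u ∀w (¬B(u) ∨ B(w))
The quantifier ∀w sits under an even number of negations, so it remains universal.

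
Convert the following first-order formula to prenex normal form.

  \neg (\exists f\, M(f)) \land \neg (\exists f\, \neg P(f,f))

\forall f\, \forall s\, (\neg M(f) \land P(s,s))

Move each ¬ inward, flipping quantifiers it crosses:
  (\forall f\, \neg M(f)) \land (\forall f\, P(f,f))
Standardize variables apart so no two quantifiers bind the same name: f↦s.
  (\forall f\, \neg M(f)) \land (\forall s\, P(s,s))
Extract every quantifier outward, since the variables are now distinct and don't occur free across branches:
  \forall f\, \forall s\, (\neg M(f) \land P(s,s))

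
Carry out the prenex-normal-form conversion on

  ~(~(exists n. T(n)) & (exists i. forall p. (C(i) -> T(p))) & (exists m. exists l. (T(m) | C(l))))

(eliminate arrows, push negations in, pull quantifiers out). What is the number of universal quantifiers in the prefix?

3

First replace A → B with ¬A ∨ B.
  ~(~(exists n. T(n)) & (exists i. forall p. (~C(i) | T(p))) & (exists m. exists l. (T(m) | C(l))))
Drive negations inward (¬∀x A ≡ ∃x ¬A, ¬∃x A ≡ ∀x ¬A, De Morgan for ∧/∨):
  (exists n. T(n)) | (forall i. exists p. (C(i) & ~T(p))) | (forall m. forall l. (~T(m) & ~C(l)))
Finally move all quantifiers to the prefix:
  exists n. forall i. exists p. forall m. forall l. (T(n) | C(i) & ~T(p) | ~T(m) & ~C(l))
The prefix is exists n forall i exists p forall m forall l: 3 universal, 2 existential.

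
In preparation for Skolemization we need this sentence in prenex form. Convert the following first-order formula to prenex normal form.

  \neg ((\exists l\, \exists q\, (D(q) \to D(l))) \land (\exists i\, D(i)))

\forall l\, \forall q\, \forall i\, (D(q) \land \neg D(l) \lor \neg D(i))

Eliminate → and ↔ using ¬ and ∨.
  \neg ((\exists l\, \exists q\, (\neg D(q) \lor D(l))) \land (\exists i\, D(i)))
Drive negations inward (¬∀x A ≡ ∃x ¬A, ¬∃x A ≡ ∀x ¬A, De Morgan for ∧/∨):
  (\forall l\, \forall q\, (D(q) \land \neg D(l))) \lor (\forall i\, \neg D(i))
All bound variables are already distinct, so no renaming is needed.
Pull the quantifiers to the front (each side's bound variable is not free in the other side):
  \forall l\, \forall q\, \forall i\, (D(q) \land \neg D(l) \lor \neg D(i))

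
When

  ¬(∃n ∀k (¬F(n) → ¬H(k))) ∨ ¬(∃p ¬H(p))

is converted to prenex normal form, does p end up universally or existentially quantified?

First replace A → B with ¬A ∨ B.
  ¬(∃n ∀k (¬¬F(n) ∨ ¬H(k))) ∨ ¬(∃p ¬H(p))
Drive negations inward (¬∀x A ≡ ∃x ¬A, ¬∃x A ≡ ∀x ¬A, De Morgan for ∧/∨):
  (∀n ∃k (¬F(n) ∧ H(k))) ∨ (∀p H(p))
Pull the quantifiers to the front (each side's bound variable is not free in the other side):
  ∀n ∃k ∀p (¬F(n) ∧ H(k) ∨ H(p))
The quantifier ∃p sits under an odd number of negations (counting the antecedent side of each →), so it flips to ∀p.

universal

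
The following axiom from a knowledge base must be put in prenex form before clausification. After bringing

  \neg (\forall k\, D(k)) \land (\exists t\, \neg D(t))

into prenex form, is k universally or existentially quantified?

existential

Drive negations inward (¬∀x A ≡ ∃x ¬A, ¬∃x A ≡ ∀x ¬A, De Morgan for ∧/∨):
  (\exists k\, \neg D(k)) \land (\exists t\, \neg D(t))
Finally move all quantifiers to the prefix:
  \exists k\, \exists t\, (\neg D(k) \land \neg D(t))
The quantifier \forall k sits under an odd number of negations, so it flips to \exists k.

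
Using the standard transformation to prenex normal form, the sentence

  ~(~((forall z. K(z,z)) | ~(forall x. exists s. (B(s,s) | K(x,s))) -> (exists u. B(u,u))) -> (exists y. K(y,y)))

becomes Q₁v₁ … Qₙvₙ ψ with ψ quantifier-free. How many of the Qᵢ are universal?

First replace A → B with ¬A ∨ B.
  ~(~~(~((forall z. K(z,z)) | ~(forall x. exists s. (B(s,s) | K(x,s)))) | (exists u. B(u,u))) | (exists y. K(y,y)))
Drive negations inward (¬∀x A ≡ ∃x ¬A, ¬∃x A ≡ ∀x ¬A, De Morgan for ∧/∨):
  ((forall z. K(z,z)) | (exists x. forall s. (~B(s,s) & ~K(x,s)))) & (forall u. ~B(u,u)) & (forall y. ~K(y,y))
Pull the quantifiers to the front (each side's bound variable is not free in the other side):
  forall z. exists x. forall s. forall u. forall y. ((K(z,z) | ~B(s,s) & ~K(x,s)) & ~B(u,u) & ~K(y,y))
The prefix is forall z exists x forall s forall u forall y: 4 universal, 1 existential.

4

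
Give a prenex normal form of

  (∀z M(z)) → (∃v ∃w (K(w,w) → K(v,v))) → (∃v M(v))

Rewrite implications/biconditionals: A → B as ¬A ∨ B.
  ¬(∀z M(z)) ∨ ¬(∃v ∃w (¬K(w,w) ∨ K(v,v))) ∨ (∃v M(v))
Push ¬ through the quantifiers and connectives to reach negation normal form:
  (∃z ¬M(z)) ∨ (∀v ∀w (K(w,w) ∧ ¬K(v,v))) ∨ (∃v M(v))
Rename bound variables to avoid capture: v↦v1.
  (∃z ¬M(z)) ∨ (∀v ∀w (K(w,w) ∧ ¬K(v,v))) ∨ (∃v1 M(v1))
Pull the quantifiers to the front (each side's bound variable is not free in the other side):
  ∃z ∀v ∀w ∃v1 (¬M(z) ∨ K(w,w) ∧ ¬K(v,v) ∨ M(v1))

∃z ∀v ∀w ∃v1 (¬M(z) ∨ K(w,w) ∧ ¬K(v,v) ∨ M(v1))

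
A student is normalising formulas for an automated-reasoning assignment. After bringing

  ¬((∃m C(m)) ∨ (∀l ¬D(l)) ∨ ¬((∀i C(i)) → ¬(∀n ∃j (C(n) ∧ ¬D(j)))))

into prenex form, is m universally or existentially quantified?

Eliminate → and ↔ using ¬ and ∨.
  ¬((∃m C(m)) ∨ (∀l ¬D(l)) ∨ ¬(¬(∀i C(i)) ∨ ¬(∀n ∃j (C(n) ∧ ¬D(j)))))
Push ¬ through the quantifiers and connectives to reach negation normal form:
  (∀m ¬C(m)) ∧ (∃l D(l)) ∧ ((∃i ¬C(i)) ∨ (∃n ∀j (¬C(n) ∨ D(j))))
Finally move all quantifiers to the prefix:
  ∀m ∃l ∃i ∃n ∀j (¬C(m) ∧ D(l) ∧ (¬C(i) ∨ ¬C(n) ∨ D(j)))
The quantifier ∃m sits under an odd number of negations (counting the antecedent side of each →), so it flips to ∀m.

universal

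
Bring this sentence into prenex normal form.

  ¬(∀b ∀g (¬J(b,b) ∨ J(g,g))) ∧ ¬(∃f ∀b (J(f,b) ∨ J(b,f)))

Push ¬ through the quantifiers and connectives to reach negation normal form:
  (∃b ∃g (J(b,b) ∧ ¬J(g,g))) ∧ (∀f ∃b (¬J(f,b) ∧ ¬J(b,f)))
Give each quantifier a distinct variable: b↦a.
  (∃b ∃g (J(b,b) ∧ ¬J(g,g))) ∧ (∀f ∃a (¬J(f,a) ∧ ¬J(a,f)))
Extract every quantifier outward, since the variables are now distinct and don't occur free across branches:
  ∃b ∃g ∀f ∃a (J(b,b) ∧ ¬J(g,g) ∧ ¬J(f,a) ∧ ¬J(a,f))

∃b ∃g ∀f ∃a (J(b,b) ∧ ¬J(g,g) ∧ ¬J(f,a) ∧ ¬J(a,f))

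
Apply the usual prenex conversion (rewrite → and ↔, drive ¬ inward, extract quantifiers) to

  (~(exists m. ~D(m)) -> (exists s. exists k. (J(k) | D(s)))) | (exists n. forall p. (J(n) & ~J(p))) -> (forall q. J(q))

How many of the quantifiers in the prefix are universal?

5

First replace A → B with ¬A ∨ B.
  ~(~~(exists m. ~D(m)) | (exists s. exists k. (J(k) | D(s))) | (exists n. forall p. (J(n) & ~J(p)))) | (forall q. J(q))
Drive negations inward (¬∀x A ≡ ∃x ¬A, ¬∃x A ≡ ∀x ¬A, De Morgan for ∧/∨):
  (forall m. D(m)) & (forall s. forall k. (~J(k) & ~D(s))) & (forall n. exists p. (~J(n) | J(p))) | (forall q. J(q))
All bound variables are already distinct, so no renaming is needed.
Finally move all quantifiers to the prefix:
  forall m. forall s. forall k. forall n. exists p. forall q. (D(m) & ~J(k) & ~D(s) & (~J(n) | J(p)) | J(q))
The prefix is forall m forall s forall k forall n exists p forall q: 5 universal, 1 existential.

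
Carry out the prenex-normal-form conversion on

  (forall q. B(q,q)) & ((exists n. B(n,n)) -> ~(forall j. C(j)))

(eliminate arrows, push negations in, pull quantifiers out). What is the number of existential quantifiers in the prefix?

Eliminate → and ↔ using ¬ and ∨.
  (forall q. B(q,q)) & (~(exists n. B(n,n)) | ~(forall j. C(j)))
Push ¬ through the quantifiers and connectives to reach negation normal form:
  (forall q. B(q,q)) & ((forall n. ~B(n,n)) | (exists j. ~C(j)))
Extract every quantifier outward, since the variables are now distinct and don't occur free across branches:
  forall q. forall n. exists j. (B(q,q) & (~B(n,n) | ~C(j)))
The prefix is forall q forall n exists j: 2 universal, 1 existential.

1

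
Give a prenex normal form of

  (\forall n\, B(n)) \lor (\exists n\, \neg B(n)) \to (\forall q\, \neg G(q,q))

\exists n\, \forall a\, \forall q\, (\neg B(n) \land B(a) \lor \neg G(q,q))

Rewrite implications/biconditionals: A → B as ¬A ∨ B.
  \neg ((\forall n\, B(n)) \lor (\exists n\, \neg B(n))) \lor (\forall q\, \neg G(q,q))
Move each ¬ inward, flipping quantifiers it crosses:
  (\exists n\, \neg B(n)) \land (\forall n\, B(n)) \lor (\forall q\, \neg G(q,q))
Give each quantifier a distinct variable: n↦a.
  (\exists n\, \neg B(n)) \land (\forall a\, B(a)) \lor (\forall q\, \neg G(q,q))
Finally move all quantifiers to the prefix:
  \exists n\, \forall a\, \forall q\, (\neg B(n) \land B(a) \lor \neg G(q,q))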